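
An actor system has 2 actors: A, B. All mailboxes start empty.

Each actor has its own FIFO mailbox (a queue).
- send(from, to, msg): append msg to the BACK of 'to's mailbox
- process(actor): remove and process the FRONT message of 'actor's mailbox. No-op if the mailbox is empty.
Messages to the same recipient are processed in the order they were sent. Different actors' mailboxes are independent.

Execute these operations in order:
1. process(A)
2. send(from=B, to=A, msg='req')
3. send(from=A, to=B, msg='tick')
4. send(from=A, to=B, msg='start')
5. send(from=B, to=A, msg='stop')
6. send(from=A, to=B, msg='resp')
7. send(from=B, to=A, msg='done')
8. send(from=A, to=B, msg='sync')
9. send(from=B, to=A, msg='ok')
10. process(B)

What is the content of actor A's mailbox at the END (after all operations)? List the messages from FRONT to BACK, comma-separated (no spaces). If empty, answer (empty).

Answer: req,stop,done,ok

Derivation:
After 1 (process(A)): A:[] B:[]
After 2 (send(from=B, to=A, msg='req')): A:[req] B:[]
After 3 (send(from=A, to=B, msg='tick')): A:[req] B:[tick]
After 4 (send(from=A, to=B, msg='start')): A:[req] B:[tick,start]
After 5 (send(from=B, to=A, msg='stop')): A:[req,stop] B:[tick,start]
After 6 (send(from=A, to=B, msg='resp')): A:[req,stop] B:[tick,start,resp]
After 7 (send(from=B, to=A, msg='done')): A:[req,stop,done] B:[tick,start,resp]
After 8 (send(from=A, to=B, msg='sync')): A:[req,stop,done] B:[tick,start,resp,sync]
After 9 (send(from=B, to=A, msg='ok')): A:[req,stop,done,ok] B:[tick,start,resp,sync]
After 10 (process(B)): A:[req,stop,done,ok] B:[start,resp,sync]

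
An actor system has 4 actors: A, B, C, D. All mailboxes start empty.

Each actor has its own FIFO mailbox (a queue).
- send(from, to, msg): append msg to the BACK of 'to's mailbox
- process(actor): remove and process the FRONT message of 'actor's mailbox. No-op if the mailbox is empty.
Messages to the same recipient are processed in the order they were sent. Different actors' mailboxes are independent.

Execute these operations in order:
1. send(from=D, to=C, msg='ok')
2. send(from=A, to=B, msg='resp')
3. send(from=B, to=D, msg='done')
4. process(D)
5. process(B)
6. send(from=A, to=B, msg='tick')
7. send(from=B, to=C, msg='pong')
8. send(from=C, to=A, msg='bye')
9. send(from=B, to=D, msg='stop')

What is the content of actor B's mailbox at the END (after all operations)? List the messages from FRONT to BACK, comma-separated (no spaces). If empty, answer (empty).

Answer: tick

Derivation:
After 1 (send(from=D, to=C, msg='ok')): A:[] B:[] C:[ok] D:[]
After 2 (send(from=A, to=B, msg='resp')): A:[] B:[resp] C:[ok] D:[]
After 3 (send(from=B, to=D, msg='done')): A:[] B:[resp] C:[ok] D:[done]
After 4 (process(D)): A:[] B:[resp] C:[ok] D:[]
After 5 (process(B)): A:[] B:[] C:[ok] D:[]
After 6 (send(from=A, to=B, msg='tick')): A:[] B:[tick] C:[ok] D:[]
After 7 (send(from=B, to=C, msg='pong')): A:[] B:[tick] C:[ok,pong] D:[]
After 8 (send(from=C, to=A, msg='bye')): A:[bye] B:[tick] C:[ok,pong] D:[]
After 9 (send(from=B, to=D, msg='stop')): A:[bye] B:[tick] C:[ok,pong] D:[stop]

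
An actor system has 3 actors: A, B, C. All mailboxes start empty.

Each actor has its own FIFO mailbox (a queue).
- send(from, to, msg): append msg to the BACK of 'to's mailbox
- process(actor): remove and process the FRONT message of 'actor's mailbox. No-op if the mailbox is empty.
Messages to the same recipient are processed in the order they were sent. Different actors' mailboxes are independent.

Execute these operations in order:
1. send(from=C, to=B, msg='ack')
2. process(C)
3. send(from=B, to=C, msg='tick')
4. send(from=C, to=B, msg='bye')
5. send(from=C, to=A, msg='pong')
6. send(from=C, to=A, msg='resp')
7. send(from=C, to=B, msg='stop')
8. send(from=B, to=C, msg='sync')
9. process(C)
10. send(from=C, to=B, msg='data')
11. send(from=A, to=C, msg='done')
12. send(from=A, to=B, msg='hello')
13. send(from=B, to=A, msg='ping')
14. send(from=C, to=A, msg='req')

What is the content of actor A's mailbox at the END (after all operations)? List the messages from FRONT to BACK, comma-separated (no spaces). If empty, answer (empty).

After 1 (send(from=C, to=B, msg='ack')): A:[] B:[ack] C:[]
After 2 (process(C)): A:[] B:[ack] C:[]
After 3 (send(from=B, to=C, msg='tick')): A:[] B:[ack] C:[tick]
After 4 (send(from=C, to=B, msg='bye')): A:[] B:[ack,bye] C:[tick]
After 5 (send(from=C, to=A, msg='pong')): A:[pong] B:[ack,bye] C:[tick]
After 6 (send(from=C, to=A, msg='resp')): A:[pong,resp] B:[ack,bye] C:[tick]
After 7 (send(from=C, to=B, msg='stop')): A:[pong,resp] B:[ack,bye,stop] C:[tick]
After 8 (send(from=B, to=C, msg='sync')): A:[pong,resp] B:[ack,bye,stop] C:[tick,sync]
After 9 (process(C)): A:[pong,resp] B:[ack,bye,stop] C:[sync]
After 10 (send(from=C, to=B, msg='data')): A:[pong,resp] B:[ack,bye,stop,data] C:[sync]
After 11 (send(from=A, to=C, msg='done')): A:[pong,resp] B:[ack,bye,stop,data] C:[sync,done]
After 12 (send(from=A, to=B, msg='hello')): A:[pong,resp] B:[ack,bye,stop,data,hello] C:[sync,done]
After 13 (send(from=B, to=A, msg='ping')): A:[pong,resp,ping] B:[ack,bye,stop,data,hello] C:[sync,done]
After 14 (send(from=C, to=A, msg='req')): A:[pong,resp,ping,req] B:[ack,bye,stop,data,hello] C:[sync,done]

Answer: pong,resp,ping,req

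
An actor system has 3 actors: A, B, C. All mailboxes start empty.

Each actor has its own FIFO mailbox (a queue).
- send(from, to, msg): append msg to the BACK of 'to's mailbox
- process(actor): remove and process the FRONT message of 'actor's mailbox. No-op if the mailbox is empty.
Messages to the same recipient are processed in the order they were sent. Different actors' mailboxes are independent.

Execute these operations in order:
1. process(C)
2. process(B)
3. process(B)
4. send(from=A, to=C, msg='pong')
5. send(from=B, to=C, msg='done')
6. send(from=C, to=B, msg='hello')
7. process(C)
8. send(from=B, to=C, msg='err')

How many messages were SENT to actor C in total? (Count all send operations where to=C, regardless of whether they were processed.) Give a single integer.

After 1 (process(C)): A:[] B:[] C:[]
After 2 (process(B)): A:[] B:[] C:[]
After 3 (process(B)): A:[] B:[] C:[]
After 4 (send(from=A, to=C, msg='pong')): A:[] B:[] C:[pong]
After 5 (send(from=B, to=C, msg='done')): A:[] B:[] C:[pong,done]
After 6 (send(from=C, to=B, msg='hello')): A:[] B:[hello] C:[pong,done]
After 7 (process(C)): A:[] B:[hello] C:[done]
After 8 (send(from=B, to=C, msg='err')): A:[] B:[hello] C:[done,err]

Answer: 3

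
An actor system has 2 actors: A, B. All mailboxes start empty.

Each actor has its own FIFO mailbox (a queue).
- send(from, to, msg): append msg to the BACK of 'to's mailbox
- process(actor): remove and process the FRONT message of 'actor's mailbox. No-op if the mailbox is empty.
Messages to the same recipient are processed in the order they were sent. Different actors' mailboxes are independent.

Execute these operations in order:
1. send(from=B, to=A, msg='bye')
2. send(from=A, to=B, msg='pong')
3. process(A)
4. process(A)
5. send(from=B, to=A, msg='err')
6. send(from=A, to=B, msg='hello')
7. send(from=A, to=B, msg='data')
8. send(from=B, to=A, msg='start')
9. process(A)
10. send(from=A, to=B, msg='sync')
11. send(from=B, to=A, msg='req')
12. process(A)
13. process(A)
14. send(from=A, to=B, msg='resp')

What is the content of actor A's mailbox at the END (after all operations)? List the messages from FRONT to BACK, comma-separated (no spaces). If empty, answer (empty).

After 1 (send(from=B, to=A, msg='bye')): A:[bye] B:[]
After 2 (send(from=A, to=B, msg='pong')): A:[bye] B:[pong]
After 3 (process(A)): A:[] B:[pong]
After 4 (process(A)): A:[] B:[pong]
After 5 (send(from=B, to=A, msg='err')): A:[err] B:[pong]
After 6 (send(from=A, to=B, msg='hello')): A:[err] B:[pong,hello]
After 7 (send(from=A, to=B, msg='data')): A:[err] B:[pong,hello,data]
After 8 (send(from=B, to=A, msg='start')): A:[err,start] B:[pong,hello,data]
After 9 (process(A)): A:[start] B:[pong,hello,data]
After 10 (send(from=A, to=B, msg='sync')): A:[start] B:[pong,hello,data,sync]
After 11 (send(from=B, to=A, msg='req')): A:[start,req] B:[pong,hello,data,sync]
After 12 (process(A)): A:[req] B:[pong,hello,data,sync]
After 13 (process(A)): A:[] B:[pong,hello,data,sync]
After 14 (send(from=A, to=B, msg='resp')): A:[] B:[pong,hello,data,sync,resp]

Answer: (empty)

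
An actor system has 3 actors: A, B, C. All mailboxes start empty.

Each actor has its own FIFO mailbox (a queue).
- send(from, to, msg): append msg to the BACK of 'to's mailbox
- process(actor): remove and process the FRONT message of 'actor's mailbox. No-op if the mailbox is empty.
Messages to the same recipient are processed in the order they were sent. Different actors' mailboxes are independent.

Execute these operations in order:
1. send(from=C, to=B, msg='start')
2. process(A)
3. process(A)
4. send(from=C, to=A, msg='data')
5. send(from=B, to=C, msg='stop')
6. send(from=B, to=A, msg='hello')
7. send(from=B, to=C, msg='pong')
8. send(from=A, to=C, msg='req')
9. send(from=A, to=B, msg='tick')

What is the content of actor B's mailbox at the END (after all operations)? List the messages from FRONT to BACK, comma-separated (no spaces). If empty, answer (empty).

Answer: start,tick

Derivation:
After 1 (send(from=C, to=B, msg='start')): A:[] B:[start] C:[]
After 2 (process(A)): A:[] B:[start] C:[]
After 3 (process(A)): A:[] B:[start] C:[]
After 4 (send(from=C, to=A, msg='data')): A:[data] B:[start] C:[]
After 5 (send(from=B, to=C, msg='stop')): A:[data] B:[start] C:[stop]
After 6 (send(from=B, to=A, msg='hello')): A:[data,hello] B:[start] C:[stop]
After 7 (send(from=B, to=C, msg='pong')): A:[data,hello] B:[start] C:[stop,pong]
After 8 (send(from=A, to=C, msg='req')): A:[data,hello] B:[start] C:[stop,pong,req]
After 9 (send(from=A, to=B, msg='tick')): A:[data,hello] B:[start,tick] C:[stop,pong,req]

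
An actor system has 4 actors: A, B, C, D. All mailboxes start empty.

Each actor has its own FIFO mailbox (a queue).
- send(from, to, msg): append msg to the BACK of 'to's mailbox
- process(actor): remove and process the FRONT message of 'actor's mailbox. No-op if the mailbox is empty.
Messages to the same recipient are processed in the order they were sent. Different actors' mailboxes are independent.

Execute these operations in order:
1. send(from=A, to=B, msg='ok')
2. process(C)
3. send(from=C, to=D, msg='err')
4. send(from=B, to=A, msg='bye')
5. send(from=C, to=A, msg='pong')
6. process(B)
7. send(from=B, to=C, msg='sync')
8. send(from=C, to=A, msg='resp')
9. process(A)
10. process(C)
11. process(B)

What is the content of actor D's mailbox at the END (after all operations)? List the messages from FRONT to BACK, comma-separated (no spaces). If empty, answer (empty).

Answer: err

Derivation:
After 1 (send(from=A, to=B, msg='ok')): A:[] B:[ok] C:[] D:[]
After 2 (process(C)): A:[] B:[ok] C:[] D:[]
After 3 (send(from=C, to=D, msg='err')): A:[] B:[ok] C:[] D:[err]
After 4 (send(from=B, to=A, msg='bye')): A:[bye] B:[ok] C:[] D:[err]
After 5 (send(from=C, to=A, msg='pong')): A:[bye,pong] B:[ok] C:[] D:[err]
After 6 (process(B)): A:[bye,pong] B:[] C:[] D:[err]
After 7 (send(from=B, to=C, msg='sync')): A:[bye,pong] B:[] C:[sync] D:[err]
After 8 (send(from=C, to=A, msg='resp')): A:[bye,pong,resp] B:[] C:[sync] D:[err]
After 9 (process(A)): A:[pong,resp] B:[] C:[sync] D:[err]
After 10 (process(C)): A:[pong,resp] B:[] C:[] D:[err]
After 11 (process(B)): A:[pong,resp] B:[] C:[] D:[err]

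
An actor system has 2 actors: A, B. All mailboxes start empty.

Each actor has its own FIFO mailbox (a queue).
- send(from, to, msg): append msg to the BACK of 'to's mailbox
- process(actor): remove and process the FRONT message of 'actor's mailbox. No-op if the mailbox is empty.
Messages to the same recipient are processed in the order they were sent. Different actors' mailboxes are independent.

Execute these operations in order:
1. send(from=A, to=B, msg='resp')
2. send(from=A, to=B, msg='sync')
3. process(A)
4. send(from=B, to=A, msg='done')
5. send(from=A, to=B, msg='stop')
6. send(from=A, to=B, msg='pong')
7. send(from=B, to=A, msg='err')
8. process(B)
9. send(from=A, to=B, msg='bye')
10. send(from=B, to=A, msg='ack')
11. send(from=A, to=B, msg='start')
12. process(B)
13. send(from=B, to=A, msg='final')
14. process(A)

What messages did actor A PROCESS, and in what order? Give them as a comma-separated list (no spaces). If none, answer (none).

After 1 (send(from=A, to=B, msg='resp')): A:[] B:[resp]
After 2 (send(from=A, to=B, msg='sync')): A:[] B:[resp,sync]
After 3 (process(A)): A:[] B:[resp,sync]
After 4 (send(from=B, to=A, msg='done')): A:[done] B:[resp,sync]
After 5 (send(from=A, to=B, msg='stop')): A:[done] B:[resp,sync,stop]
After 6 (send(from=A, to=B, msg='pong')): A:[done] B:[resp,sync,stop,pong]
After 7 (send(from=B, to=A, msg='err')): A:[done,err] B:[resp,sync,stop,pong]
After 8 (process(B)): A:[done,err] B:[sync,stop,pong]
After 9 (send(from=A, to=B, msg='bye')): A:[done,err] B:[sync,stop,pong,bye]
After 10 (send(from=B, to=A, msg='ack')): A:[done,err,ack] B:[sync,stop,pong,bye]
After 11 (send(from=A, to=B, msg='start')): A:[done,err,ack] B:[sync,stop,pong,bye,start]
After 12 (process(B)): A:[done,err,ack] B:[stop,pong,bye,start]
After 13 (send(from=B, to=A, msg='final')): A:[done,err,ack,final] B:[stop,pong,bye,start]
After 14 (process(A)): A:[err,ack,final] B:[stop,pong,bye,start]

Answer: done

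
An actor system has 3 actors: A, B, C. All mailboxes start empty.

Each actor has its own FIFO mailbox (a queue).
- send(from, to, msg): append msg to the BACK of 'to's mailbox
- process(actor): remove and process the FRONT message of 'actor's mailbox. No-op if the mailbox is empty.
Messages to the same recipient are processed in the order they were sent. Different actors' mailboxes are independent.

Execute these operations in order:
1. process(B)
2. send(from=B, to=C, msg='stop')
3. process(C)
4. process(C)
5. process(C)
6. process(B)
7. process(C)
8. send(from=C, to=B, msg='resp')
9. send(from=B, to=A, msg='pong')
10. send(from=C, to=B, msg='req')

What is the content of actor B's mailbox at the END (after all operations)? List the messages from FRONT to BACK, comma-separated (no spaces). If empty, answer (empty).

Answer: resp,req

Derivation:
After 1 (process(B)): A:[] B:[] C:[]
After 2 (send(from=B, to=C, msg='stop')): A:[] B:[] C:[stop]
After 3 (process(C)): A:[] B:[] C:[]
After 4 (process(C)): A:[] B:[] C:[]
After 5 (process(C)): A:[] B:[] C:[]
After 6 (process(B)): A:[] B:[] C:[]
After 7 (process(C)): A:[] B:[] C:[]
After 8 (send(from=C, to=B, msg='resp')): A:[] B:[resp] C:[]
After 9 (send(from=B, to=A, msg='pong')): A:[pong] B:[resp] C:[]
After 10 (send(from=C, to=B, msg='req')): A:[pong] B:[resp,req] C:[]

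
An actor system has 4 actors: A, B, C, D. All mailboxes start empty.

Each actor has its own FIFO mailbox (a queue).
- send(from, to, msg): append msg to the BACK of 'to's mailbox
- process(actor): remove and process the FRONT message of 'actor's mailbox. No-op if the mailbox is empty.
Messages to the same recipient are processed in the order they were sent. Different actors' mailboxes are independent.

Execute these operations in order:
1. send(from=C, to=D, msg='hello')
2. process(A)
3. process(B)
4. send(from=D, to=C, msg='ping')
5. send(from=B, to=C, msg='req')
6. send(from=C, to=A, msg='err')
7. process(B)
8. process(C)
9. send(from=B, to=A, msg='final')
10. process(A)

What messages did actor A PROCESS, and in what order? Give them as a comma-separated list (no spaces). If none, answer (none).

Answer: err

Derivation:
After 1 (send(from=C, to=D, msg='hello')): A:[] B:[] C:[] D:[hello]
After 2 (process(A)): A:[] B:[] C:[] D:[hello]
After 3 (process(B)): A:[] B:[] C:[] D:[hello]
After 4 (send(from=D, to=C, msg='ping')): A:[] B:[] C:[ping] D:[hello]
After 5 (send(from=B, to=C, msg='req')): A:[] B:[] C:[ping,req] D:[hello]
After 6 (send(from=C, to=A, msg='err')): A:[err] B:[] C:[ping,req] D:[hello]
After 7 (process(B)): A:[err] B:[] C:[ping,req] D:[hello]
After 8 (process(C)): A:[err] B:[] C:[req] D:[hello]
After 9 (send(from=B, to=A, msg='final')): A:[err,final] B:[] C:[req] D:[hello]
After 10 (process(A)): A:[final] B:[] C:[req] D:[hello]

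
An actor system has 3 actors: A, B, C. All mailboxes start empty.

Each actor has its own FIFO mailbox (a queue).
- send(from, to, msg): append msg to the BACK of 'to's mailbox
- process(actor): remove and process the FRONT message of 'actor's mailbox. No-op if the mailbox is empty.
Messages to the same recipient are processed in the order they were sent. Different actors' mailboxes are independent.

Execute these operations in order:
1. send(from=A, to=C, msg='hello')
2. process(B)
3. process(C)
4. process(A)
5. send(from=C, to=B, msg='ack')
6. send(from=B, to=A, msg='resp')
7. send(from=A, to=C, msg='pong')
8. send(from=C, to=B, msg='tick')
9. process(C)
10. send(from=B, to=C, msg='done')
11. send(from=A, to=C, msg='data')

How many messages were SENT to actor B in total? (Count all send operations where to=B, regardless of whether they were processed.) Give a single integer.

Answer: 2

Derivation:
After 1 (send(from=A, to=C, msg='hello')): A:[] B:[] C:[hello]
After 2 (process(B)): A:[] B:[] C:[hello]
After 3 (process(C)): A:[] B:[] C:[]
After 4 (process(A)): A:[] B:[] C:[]
After 5 (send(from=C, to=B, msg='ack')): A:[] B:[ack] C:[]
After 6 (send(from=B, to=A, msg='resp')): A:[resp] B:[ack] C:[]
After 7 (send(from=A, to=C, msg='pong')): A:[resp] B:[ack] C:[pong]
After 8 (send(from=C, to=B, msg='tick')): A:[resp] B:[ack,tick] C:[pong]
After 9 (process(C)): A:[resp] B:[ack,tick] C:[]
After 10 (send(from=B, to=C, msg='done')): A:[resp] B:[ack,tick] C:[done]
After 11 (send(from=A, to=C, msg='data')): A:[resp] B:[ack,tick] C:[done,data]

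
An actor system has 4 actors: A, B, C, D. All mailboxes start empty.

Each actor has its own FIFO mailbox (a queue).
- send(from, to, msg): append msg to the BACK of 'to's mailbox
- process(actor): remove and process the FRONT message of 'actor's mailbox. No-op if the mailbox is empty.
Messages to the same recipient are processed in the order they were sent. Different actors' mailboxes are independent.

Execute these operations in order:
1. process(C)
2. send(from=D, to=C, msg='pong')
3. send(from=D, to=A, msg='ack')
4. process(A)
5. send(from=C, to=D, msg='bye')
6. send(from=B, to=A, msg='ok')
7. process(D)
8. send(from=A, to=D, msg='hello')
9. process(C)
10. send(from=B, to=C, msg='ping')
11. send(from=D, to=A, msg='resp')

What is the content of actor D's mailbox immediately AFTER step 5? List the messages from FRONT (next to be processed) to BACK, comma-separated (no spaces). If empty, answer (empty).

After 1 (process(C)): A:[] B:[] C:[] D:[]
After 2 (send(from=D, to=C, msg='pong')): A:[] B:[] C:[pong] D:[]
After 3 (send(from=D, to=A, msg='ack')): A:[ack] B:[] C:[pong] D:[]
After 4 (process(A)): A:[] B:[] C:[pong] D:[]
After 5 (send(from=C, to=D, msg='bye')): A:[] B:[] C:[pong] D:[bye]

bye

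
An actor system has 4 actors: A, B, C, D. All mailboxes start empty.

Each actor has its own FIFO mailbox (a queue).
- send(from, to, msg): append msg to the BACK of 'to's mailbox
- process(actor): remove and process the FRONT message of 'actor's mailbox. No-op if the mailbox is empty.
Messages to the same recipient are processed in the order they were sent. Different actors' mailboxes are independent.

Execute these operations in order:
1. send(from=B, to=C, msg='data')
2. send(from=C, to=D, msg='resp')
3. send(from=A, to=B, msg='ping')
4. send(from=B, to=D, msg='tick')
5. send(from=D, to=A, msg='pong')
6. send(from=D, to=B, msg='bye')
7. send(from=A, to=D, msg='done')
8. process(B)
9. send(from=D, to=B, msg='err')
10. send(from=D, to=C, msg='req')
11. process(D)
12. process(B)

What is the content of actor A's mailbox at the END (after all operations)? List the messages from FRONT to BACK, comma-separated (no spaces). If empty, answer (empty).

Answer: pong

Derivation:
After 1 (send(from=B, to=C, msg='data')): A:[] B:[] C:[data] D:[]
After 2 (send(from=C, to=D, msg='resp')): A:[] B:[] C:[data] D:[resp]
After 3 (send(from=A, to=B, msg='ping')): A:[] B:[ping] C:[data] D:[resp]
After 4 (send(from=B, to=D, msg='tick')): A:[] B:[ping] C:[data] D:[resp,tick]
After 5 (send(from=D, to=A, msg='pong')): A:[pong] B:[ping] C:[data] D:[resp,tick]
After 6 (send(from=D, to=B, msg='bye')): A:[pong] B:[ping,bye] C:[data] D:[resp,tick]
After 7 (send(from=A, to=D, msg='done')): A:[pong] B:[ping,bye] C:[data] D:[resp,tick,done]
After 8 (process(B)): A:[pong] B:[bye] C:[data] D:[resp,tick,done]
After 9 (send(from=D, to=B, msg='err')): A:[pong] B:[bye,err] C:[data] D:[resp,tick,done]
After 10 (send(from=D, to=C, msg='req')): A:[pong] B:[bye,err] C:[data,req] D:[resp,tick,done]
After 11 (process(D)): A:[pong] B:[bye,err] C:[data,req] D:[tick,done]
After 12 (process(B)): A:[pong] B:[err] C:[data,req] D:[tick,done]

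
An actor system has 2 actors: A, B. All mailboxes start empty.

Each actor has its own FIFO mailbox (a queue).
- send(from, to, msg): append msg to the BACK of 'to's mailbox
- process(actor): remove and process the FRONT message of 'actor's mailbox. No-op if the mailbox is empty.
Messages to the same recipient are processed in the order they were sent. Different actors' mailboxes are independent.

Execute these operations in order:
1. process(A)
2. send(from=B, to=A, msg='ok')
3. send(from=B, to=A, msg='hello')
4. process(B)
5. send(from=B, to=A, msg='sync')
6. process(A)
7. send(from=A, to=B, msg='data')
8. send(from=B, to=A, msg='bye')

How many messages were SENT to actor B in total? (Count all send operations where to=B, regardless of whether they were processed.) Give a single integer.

After 1 (process(A)): A:[] B:[]
After 2 (send(from=B, to=A, msg='ok')): A:[ok] B:[]
After 3 (send(from=B, to=A, msg='hello')): A:[ok,hello] B:[]
After 4 (process(B)): A:[ok,hello] B:[]
After 5 (send(from=B, to=A, msg='sync')): A:[ok,hello,sync] B:[]
After 6 (process(A)): A:[hello,sync] B:[]
After 7 (send(from=A, to=B, msg='data')): A:[hello,sync] B:[data]
After 8 (send(from=B, to=A, msg='bye')): A:[hello,sync,bye] B:[data]

Answer: 1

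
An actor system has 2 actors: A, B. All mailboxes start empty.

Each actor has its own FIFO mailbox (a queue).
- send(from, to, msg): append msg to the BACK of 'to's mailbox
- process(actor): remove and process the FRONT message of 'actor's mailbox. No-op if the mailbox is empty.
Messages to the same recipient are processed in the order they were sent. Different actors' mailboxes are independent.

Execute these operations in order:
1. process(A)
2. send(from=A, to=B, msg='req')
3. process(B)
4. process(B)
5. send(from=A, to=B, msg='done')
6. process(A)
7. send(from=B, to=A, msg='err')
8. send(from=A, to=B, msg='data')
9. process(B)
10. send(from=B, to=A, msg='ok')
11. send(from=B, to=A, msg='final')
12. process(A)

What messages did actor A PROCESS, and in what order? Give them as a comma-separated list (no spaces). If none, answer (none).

After 1 (process(A)): A:[] B:[]
After 2 (send(from=A, to=B, msg='req')): A:[] B:[req]
After 3 (process(B)): A:[] B:[]
After 4 (process(B)): A:[] B:[]
After 5 (send(from=A, to=B, msg='done')): A:[] B:[done]
After 6 (process(A)): A:[] B:[done]
After 7 (send(from=B, to=A, msg='err')): A:[err] B:[done]
After 8 (send(from=A, to=B, msg='data')): A:[err] B:[done,data]
After 9 (process(B)): A:[err] B:[data]
After 10 (send(from=B, to=A, msg='ok')): A:[err,ok] B:[data]
After 11 (send(from=B, to=A, msg='final')): A:[err,ok,final] B:[data]
After 12 (process(A)): A:[ok,final] B:[data]

Answer: err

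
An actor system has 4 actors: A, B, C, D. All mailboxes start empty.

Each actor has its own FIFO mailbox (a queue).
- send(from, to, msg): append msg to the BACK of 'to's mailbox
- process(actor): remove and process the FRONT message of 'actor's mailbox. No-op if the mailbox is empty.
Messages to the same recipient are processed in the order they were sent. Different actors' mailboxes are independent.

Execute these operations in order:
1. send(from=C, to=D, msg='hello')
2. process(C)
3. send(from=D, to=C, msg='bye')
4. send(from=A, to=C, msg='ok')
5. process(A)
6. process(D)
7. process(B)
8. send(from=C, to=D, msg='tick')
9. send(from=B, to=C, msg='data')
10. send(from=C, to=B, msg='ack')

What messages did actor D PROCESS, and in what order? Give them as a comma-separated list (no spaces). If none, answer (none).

Answer: hello

Derivation:
After 1 (send(from=C, to=D, msg='hello')): A:[] B:[] C:[] D:[hello]
After 2 (process(C)): A:[] B:[] C:[] D:[hello]
After 3 (send(from=D, to=C, msg='bye')): A:[] B:[] C:[bye] D:[hello]
After 4 (send(from=A, to=C, msg='ok')): A:[] B:[] C:[bye,ok] D:[hello]
After 5 (process(A)): A:[] B:[] C:[bye,ok] D:[hello]
After 6 (process(D)): A:[] B:[] C:[bye,ok] D:[]
After 7 (process(B)): A:[] B:[] C:[bye,ok] D:[]
After 8 (send(from=C, to=D, msg='tick')): A:[] B:[] C:[bye,ok] D:[tick]
After 9 (send(from=B, to=C, msg='data')): A:[] B:[] C:[bye,ok,data] D:[tick]
After 10 (send(from=C, to=B, msg='ack')): A:[] B:[ack] C:[bye,ok,data] D:[tick]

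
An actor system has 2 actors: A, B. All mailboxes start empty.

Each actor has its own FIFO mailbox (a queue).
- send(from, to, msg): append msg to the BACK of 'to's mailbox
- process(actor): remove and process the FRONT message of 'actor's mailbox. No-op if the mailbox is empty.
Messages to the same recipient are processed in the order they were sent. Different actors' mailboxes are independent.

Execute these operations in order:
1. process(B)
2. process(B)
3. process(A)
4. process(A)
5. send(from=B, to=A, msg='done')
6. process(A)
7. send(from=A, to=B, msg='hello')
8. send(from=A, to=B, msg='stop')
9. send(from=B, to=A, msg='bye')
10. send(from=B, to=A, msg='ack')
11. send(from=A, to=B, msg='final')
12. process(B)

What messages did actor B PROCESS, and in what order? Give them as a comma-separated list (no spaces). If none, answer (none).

Answer: hello

Derivation:
After 1 (process(B)): A:[] B:[]
After 2 (process(B)): A:[] B:[]
After 3 (process(A)): A:[] B:[]
After 4 (process(A)): A:[] B:[]
After 5 (send(from=B, to=A, msg='done')): A:[done] B:[]
After 6 (process(A)): A:[] B:[]
After 7 (send(from=A, to=B, msg='hello')): A:[] B:[hello]
After 8 (send(from=A, to=B, msg='stop')): A:[] B:[hello,stop]
After 9 (send(from=B, to=A, msg='bye')): A:[bye] B:[hello,stop]
After 10 (send(from=B, to=A, msg='ack')): A:[bye,ack] B:[hello,stop]
After 11 (send(from=A, to=B, msg='final')): A:[bye,ack] B:[hello,stop,final]
After 12 (process(B)): A:[bye,ack] B:[stop,final]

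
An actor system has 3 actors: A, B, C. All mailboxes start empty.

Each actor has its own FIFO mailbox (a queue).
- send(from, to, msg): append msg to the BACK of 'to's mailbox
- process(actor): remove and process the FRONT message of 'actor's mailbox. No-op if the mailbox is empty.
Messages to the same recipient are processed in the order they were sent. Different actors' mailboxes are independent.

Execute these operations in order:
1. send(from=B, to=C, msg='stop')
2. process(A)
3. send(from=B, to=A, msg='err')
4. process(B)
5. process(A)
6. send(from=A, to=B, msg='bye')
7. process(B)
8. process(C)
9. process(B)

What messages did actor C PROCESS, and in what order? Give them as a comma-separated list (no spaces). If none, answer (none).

Answer: stop

Derivation:
After 1 (send(from=B, to=C, msg='stop')): A:[] B:[] C:[stop]
After 2 (process(A)): A:[] B:[] C:[stop]
After 3 (send(from=B, to=A, msg='err')): A:[err] B:[] C:[stop]
After 4 (process(B)): A:[err] B:[] C:[stop]
After 5 (process(A)): A:[] B:[] C:[stop]
After 6 (send(from=A, to=B, msg='bye')): A:[] B:[bye] C:[stop]
After 7 (process(B)): A:[] B:[] C:[stop]
After 8 (process(C)): A:[] B:[] C:[]
After 9 (process(B)): A:[] B:[] C:[]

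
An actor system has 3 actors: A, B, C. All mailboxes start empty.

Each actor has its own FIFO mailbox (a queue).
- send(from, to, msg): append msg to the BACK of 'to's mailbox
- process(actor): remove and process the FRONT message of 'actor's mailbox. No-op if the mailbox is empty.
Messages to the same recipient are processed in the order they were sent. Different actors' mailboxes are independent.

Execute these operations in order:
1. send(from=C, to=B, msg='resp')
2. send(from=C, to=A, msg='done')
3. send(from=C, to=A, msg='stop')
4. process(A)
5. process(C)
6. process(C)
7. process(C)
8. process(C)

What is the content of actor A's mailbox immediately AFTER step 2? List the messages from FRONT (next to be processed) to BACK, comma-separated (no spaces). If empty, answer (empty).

After 1 (send(from=C, to=B, msg='resp')): A:[] B:[resp] C:[]
After 2 (send(from=C, to=A, msg='done')): A:[done] B:[resp] C:[]

done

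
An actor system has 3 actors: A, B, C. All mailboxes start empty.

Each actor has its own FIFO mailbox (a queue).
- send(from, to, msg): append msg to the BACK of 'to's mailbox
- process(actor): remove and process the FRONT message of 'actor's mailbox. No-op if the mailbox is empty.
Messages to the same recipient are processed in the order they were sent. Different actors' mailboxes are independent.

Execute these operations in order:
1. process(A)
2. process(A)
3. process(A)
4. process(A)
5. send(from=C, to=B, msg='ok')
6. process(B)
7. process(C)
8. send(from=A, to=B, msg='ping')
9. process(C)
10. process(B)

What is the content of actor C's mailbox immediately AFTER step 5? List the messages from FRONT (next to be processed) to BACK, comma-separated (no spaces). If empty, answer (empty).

After 1 (process(A)): A:[] B:[] C:[]
After 2 (process(A)): A:[] B:[] C:[]
After 3 (process(A)): A:[] B:[] C:[]
After 4 (process(A)): A:[] B:[] C:[]
After 5 (send(from=C, to=B, msg='ok')): A:[] B:[ok] C:[]

(empty)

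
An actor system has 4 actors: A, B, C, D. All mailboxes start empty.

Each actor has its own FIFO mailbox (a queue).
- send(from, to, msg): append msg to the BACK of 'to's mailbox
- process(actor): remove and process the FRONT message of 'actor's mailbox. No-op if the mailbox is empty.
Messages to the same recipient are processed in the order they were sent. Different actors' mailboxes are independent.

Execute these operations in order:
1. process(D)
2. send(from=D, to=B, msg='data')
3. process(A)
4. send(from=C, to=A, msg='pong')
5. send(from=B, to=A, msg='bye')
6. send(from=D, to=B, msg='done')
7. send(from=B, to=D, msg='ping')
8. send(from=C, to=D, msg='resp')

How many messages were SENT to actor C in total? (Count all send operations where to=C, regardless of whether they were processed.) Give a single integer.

Answer: 0

Derivation:
After 1 (process(D)): A:[] B:[] C:[] D:[]
After 2 (send(from=D, to=B, msg='data')): A:[] B:[data] C:[] D:[]
After 3 (process(A)): A:[] B:[data] C:[] D:[]
After 4 (send(from=C, to=A, msg='pong')): A:[pong] B:[data] C:[] D:[]
After 5 (send(from=B, to=A, msg='bye')): A:[pong,bye] B:[data] C:[] D:[]
After 6 (send(from=D, to=B, msg='done')): A:[pong,bye] B:[data,done] C:[] D:[]
After 7 (send(from=B, to=D, msg='ping')): A:[pong,bye] B:[data,done] C:[] D:[ping]
After 8 (send(from=C, to=D, msg='resp')): A:[pong,bye] B:[data,done] C:[] D:[ping,resp]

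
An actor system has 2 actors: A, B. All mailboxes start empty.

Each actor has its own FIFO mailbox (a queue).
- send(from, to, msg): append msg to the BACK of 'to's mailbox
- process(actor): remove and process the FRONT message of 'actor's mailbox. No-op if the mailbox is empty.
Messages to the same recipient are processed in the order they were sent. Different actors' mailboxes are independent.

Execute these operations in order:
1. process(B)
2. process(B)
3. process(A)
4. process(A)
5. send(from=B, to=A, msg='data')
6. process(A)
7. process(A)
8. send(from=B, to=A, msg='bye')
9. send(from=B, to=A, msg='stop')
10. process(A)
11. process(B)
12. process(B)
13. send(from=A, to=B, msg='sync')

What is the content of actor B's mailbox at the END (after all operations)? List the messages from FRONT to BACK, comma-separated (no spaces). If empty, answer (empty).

Answer: sync

Derivation:
After 1 (process(B)): A:[] B:[]
After 2 (process(B)): A:[] B:[]
After 3 (process(A)): A:[] B:[]
After 4 (process(A)): A:[] B:[]
After 5 (send(from=B, to=A, msg='data')): A:[data] B:[]
After 6 (process(A)): A:[] B:[]
After 7 (process(A)): A:[] B:[]
After 8 (send(from=B, to=A, msg='bye')): A:[bye] B:[]
After 9 (send(from=B, to=A, msg='stop')): A:[bye,stop] B:[]
After 10 (process(A)): A:[stop] B:[]
After 11 (process(B)): A:[stop] B:[]
After 12 (process(B)): A:[stop] B:[]
After 13 (send(from=A, to=B, msg='sync')): A:[stop] B:[sync]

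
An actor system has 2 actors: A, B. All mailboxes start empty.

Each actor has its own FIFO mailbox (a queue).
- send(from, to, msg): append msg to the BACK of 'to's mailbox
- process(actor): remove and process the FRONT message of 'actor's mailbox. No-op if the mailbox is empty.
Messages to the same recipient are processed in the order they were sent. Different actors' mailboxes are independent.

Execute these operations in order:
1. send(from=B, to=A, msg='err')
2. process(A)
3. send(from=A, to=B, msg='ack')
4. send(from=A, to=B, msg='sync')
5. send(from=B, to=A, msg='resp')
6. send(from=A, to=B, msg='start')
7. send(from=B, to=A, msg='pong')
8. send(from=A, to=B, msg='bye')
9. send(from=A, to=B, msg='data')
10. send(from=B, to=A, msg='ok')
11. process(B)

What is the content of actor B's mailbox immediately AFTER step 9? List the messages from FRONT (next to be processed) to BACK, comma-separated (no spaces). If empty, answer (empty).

After 1 (send(from=B, to=A, msg='err')): A:[err] B:[]
After 2 (process(A)): A:[] B:[]
After 3 (send(from=A, to=B, msg='ack')): A:[] B:[ack]
After 4 (send(from=A, to=B, msg='sync')): A:[] B:[ack,sync]
After 5 (send(from=B, to=A, msg='resp')): A:[resp] B:[ack,sync]
After 6 (send(from=A, to=B, msg='start')): A:[resp] B:[ack,sync,start]
After 7 (send(from=B, to=A, msg='pong')): A:[resp,pong] B:[ack,sync,start]
After 8 (send(from=A, to=B, msg='bye')): A:[resp,pong] B:[ack,sync,start,bye]
After 9 (send(from=A, to=B, msg='data')): A:[resp,pong] B:[ack,sync,start,bye,data]

ack,sync,start,bye,data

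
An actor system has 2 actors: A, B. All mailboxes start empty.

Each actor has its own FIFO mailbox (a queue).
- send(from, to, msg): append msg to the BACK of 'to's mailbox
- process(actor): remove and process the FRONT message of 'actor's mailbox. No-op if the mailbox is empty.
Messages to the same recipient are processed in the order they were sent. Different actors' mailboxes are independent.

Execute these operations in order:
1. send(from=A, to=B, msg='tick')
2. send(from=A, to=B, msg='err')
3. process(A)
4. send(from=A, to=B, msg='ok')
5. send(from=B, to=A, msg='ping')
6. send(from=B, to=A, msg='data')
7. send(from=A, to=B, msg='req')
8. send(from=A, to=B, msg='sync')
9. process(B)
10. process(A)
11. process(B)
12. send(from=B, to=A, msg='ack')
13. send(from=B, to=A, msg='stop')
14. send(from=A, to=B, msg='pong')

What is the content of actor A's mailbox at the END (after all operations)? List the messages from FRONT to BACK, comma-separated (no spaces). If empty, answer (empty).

Answer: data,ack,stop

Derivation:
After 1 (send(from=A, to=B, msg='tick')): A:[] B:[tick]
After 2 (send(from=A, to=B, msg='err')): A:[] B:[tick,err]
After 3 (process(A)): A:[] B:[tick,err]
After 4 (send(from=A, to=B, msg='ok')): A:[] B:[tick,err,ok]
After 5 (send(from=B, to=A, msg='ping')): A:[ping] B:[tick,err,ok]
After 6 (send(from=B, to=A, msg='data')): A:[ping,data] B:[tick,err,ok]
After 7 (send(from=A, to=B, msg='req')): A:[ping,data] B:[tick,err,ok,req]
After 8 (send(from=A, to=B, msg='sync')): A:[ping,data] B:[tick,err,ok,req,sync]
After 9 (process(B)): A:[ping,data] B:[err,ok,req,sync]
After 10 (process(A)): A:[data] B:[err,ok,req,sync]
After 11 (process(B)): A:[data] B:[ok,req,sync]
After 12 (send(from=B, to=A, msg='ack')): A:[data,ack] B:[ok,req,sync]
After 13 (send(from=B, to=A, msg='stop')): A:[data,ack,stop] B:[ok,req,sync]
After 14 (send(from=A, to=B, msg='pong')): A:[data,ack,stop] B:[ok,req,sync,pong]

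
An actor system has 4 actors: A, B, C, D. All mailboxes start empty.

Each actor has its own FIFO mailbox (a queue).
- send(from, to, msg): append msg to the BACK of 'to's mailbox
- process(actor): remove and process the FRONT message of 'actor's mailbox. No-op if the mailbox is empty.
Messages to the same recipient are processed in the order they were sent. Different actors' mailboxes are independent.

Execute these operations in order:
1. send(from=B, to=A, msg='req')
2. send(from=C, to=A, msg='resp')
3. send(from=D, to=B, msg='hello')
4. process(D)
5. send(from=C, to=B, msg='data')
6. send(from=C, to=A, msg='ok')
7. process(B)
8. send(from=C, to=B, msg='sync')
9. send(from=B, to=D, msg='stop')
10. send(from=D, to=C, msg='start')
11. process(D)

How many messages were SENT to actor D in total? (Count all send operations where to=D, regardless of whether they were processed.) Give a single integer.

After 1 (send(from=B, to=A, msg='req')): A:[req] B:[] C:[] D:[]
After 2 (send(from=C, to=A, msg='resp')): A:[req,resp] B:[] C:[] D:[]
After 3 (send(from=D, to=B, msg='hello')): A:[req,resp] B:[hello] C:[] D:[]
After 4 (process(D)): A:[req,resp] B:[hello] C:[] D:[]
After 5 (send(from=C, to=B, msg='data')): A:[req,resp] B:[hello,data] C:[] D:[]
After 6 (send(from=C, to=A, msg='ok')): A:[req,resp,ok] B:[hello,data] C:[] D:[]
After 7 (process(B)): A:[req,resp,ok] B:[data] C:[] D:[]
After 8 (send(from=C, to=B, msg='sync')): A:[req,resp,ok] B:[data,sync] C:[] D:[]
After 9 (send(from=B, to=D, msg='stop')): A:[req,resp,ok] B:[data,sync] C:[] D:[stop]
After 10 (send(from=D, to=C, msg='start')): A:[req,resp,ok] B:[data,sync] C:[start] D:[stop]
After 11 (process(D)): A:[req,resp,ok] B:[data,sync] C:[start] D:[]

Answer: 1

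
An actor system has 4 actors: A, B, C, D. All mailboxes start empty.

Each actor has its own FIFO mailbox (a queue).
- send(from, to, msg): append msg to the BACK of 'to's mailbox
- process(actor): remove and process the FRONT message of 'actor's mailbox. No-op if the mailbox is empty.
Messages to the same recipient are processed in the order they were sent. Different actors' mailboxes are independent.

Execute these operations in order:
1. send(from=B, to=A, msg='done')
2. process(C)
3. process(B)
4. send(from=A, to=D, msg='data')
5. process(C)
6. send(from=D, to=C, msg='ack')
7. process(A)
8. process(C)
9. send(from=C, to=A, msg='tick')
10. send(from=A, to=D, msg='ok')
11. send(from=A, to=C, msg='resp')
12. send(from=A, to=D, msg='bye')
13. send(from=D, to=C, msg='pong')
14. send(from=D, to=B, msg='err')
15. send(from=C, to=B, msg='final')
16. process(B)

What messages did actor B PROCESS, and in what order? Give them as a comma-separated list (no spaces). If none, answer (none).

After 1 (send(from=B, to=A, msg='done')): A:[done] B:[] C:[] D:[]
After 2 (process(C)): A:[done] B:[] C:[] D:[]
After 3 (process(B)): A:[done] B:[] C:[] D:[]
After 4 (send(from=A, to=D, msg='data')): A:[done] B:[] C:[] D:[data]
After 5 (process(C)): A:[done] B:[] C:[] D:[data]
After 6 (send(from=D, to=C, msg='ack')): A:[done] B:[] C:[ack] D:[data]
After 7 (process(A)): A:[] B:[] C:[ack] D:[data]
After 8 (process(C)): A:[] B:[] C:[] D:[data]
After 9 (send(from=C, to=A, msg='tick')): A:[tick] B:[] C:[] D:[data]
After 10 (send(from=A, to=D, msg='ok')): A:[tick] B:[] C:[] D:[data,ok]
After 11 (send(from=A, to=C, msg='resp')): A:[tick] B:[] C:[resp] D:[data,ok]
After 12 (send(from=A, to=D, msg='bye')): A:[tick] B:[] C:[resp] D:[data,ok,bye]
After 13 (send(from=D, to=C, msg='pong')): A:[tick] B:[] C:[resp,pong] D:[data,ok,bye]
After 14 (send(from=D, to=B, msg='err')): A:[tick] B:[err] C:[resp,pong] D:[data,ok,bye]
After 15 (send(from=C, to=B, msg='final')): A:[tick] B:[err,final] C:[resp,pong] D:[data,ok,bye]
After 16 (process(B)): A:[tick] B:[final] C:[resp,pong] D:[data,ok,bye]

Answer: err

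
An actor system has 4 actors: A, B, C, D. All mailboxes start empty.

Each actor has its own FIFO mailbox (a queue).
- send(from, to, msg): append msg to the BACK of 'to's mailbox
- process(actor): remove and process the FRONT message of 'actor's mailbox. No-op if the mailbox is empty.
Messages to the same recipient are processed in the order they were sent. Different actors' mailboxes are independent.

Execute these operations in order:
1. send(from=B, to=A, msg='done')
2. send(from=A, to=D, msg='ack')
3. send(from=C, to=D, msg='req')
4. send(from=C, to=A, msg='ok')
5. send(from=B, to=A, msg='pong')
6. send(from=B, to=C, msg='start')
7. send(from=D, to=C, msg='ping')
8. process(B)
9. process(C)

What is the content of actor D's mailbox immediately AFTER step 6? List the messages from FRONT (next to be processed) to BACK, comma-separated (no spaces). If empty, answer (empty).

After 1 (send(from=B, to=A, msg='done')): A:[done] B:[] C:[] D:[]
After 2 (send(from=A, to=D, msg='ack')): A:[done] B:[] C:[] D:[ack]
After 3 (send(from=C, to=D, msg='req')): A:[done] B:[] C:[] D:[ack,req]
After 4 (send(from=C, to=A, msg='ok')): A:[done,ok] B:[] C:[] D:[ack,req]
After 5 (send(from=B, to=A, msg='pong')): A:[done,ok,pong] B:[] C:[] D:[ack,req]
After 6 (send(from=B, to=C, msg='start')): A:[done,ok,pong] B:[] C:[start] D:[ack,req]

ack,req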